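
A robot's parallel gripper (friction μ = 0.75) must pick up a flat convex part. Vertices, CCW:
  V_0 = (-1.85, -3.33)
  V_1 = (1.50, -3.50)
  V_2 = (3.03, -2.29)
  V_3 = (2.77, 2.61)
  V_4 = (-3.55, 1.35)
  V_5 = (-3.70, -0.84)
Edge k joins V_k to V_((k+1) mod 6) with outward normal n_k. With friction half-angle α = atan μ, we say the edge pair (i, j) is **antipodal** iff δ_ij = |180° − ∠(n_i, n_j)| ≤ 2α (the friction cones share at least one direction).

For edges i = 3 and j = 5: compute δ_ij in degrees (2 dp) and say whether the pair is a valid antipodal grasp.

δ = 64.66°, valid

α = atan 0.75 = 36.87°;  2α = 73.74°
edge 3: e_3 = (-6.32, -1.26);  n_3 = (-0.1955, +0.9807)
edge 5: e_5 = (+1.85, -2.49);  n_5 = (-0.8027, -0.5964)
∠(n_3, n_5) = 115.34°
δ = |180° − 115.34°| = 64.66°
64.66° ≤ 2α = 73.74°  →  valid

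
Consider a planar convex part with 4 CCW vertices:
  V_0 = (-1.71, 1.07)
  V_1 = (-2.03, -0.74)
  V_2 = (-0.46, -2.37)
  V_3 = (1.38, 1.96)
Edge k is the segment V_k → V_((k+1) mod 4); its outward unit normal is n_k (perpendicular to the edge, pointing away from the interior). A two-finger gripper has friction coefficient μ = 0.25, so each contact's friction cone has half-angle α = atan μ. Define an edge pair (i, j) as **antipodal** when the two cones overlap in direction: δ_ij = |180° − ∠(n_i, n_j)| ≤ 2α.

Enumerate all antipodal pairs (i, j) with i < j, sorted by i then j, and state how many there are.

count = 1; pairs: (0,2)

α = atan 0.25 = 14.04°;  2α = 28.07°
n_0 = (-0.9847, +0.1741)
n_1 = (-0.7202, -0.6937)
n_2 = (+0.9204, -0.3911)
n_3 = (-0.2768, +0.9609)
  (0,1): δ = 126.05°  ·
  (0,2): δ = 13.00°  ✓
  (0,3): δ = 116.09°  ·
  (1,2): δ = 66.95°  ·
  (1,3): δ = 62.14°  ·
  (2,3): δ = 50.91°  ·
antipodal pairs: 1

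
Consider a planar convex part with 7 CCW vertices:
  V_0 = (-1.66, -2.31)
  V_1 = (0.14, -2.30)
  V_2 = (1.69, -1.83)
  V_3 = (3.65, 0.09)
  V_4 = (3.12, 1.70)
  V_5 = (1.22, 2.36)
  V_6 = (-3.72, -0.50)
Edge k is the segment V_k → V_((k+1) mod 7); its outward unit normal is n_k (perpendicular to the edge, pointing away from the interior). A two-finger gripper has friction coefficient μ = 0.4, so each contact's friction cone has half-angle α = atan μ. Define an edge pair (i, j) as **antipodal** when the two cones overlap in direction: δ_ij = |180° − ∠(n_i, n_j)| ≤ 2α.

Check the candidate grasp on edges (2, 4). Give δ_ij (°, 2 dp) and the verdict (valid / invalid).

α = atan 0.4 = 21.80°;  2α = 43.60°
edge 2: e_2 = (+1.96, +1.92);  n_2 = (+0.6998, -0.7144)
edge 4: e_4 = (-1.90, +0.66);  n_4 = (+0.3281, +0.9446)
∠(n_2, n_4) = 116.44°
δ = |180° − 116.44°| = 63.56°
63.56° > 2α = 43.60°  →  invalid

δ = 63.56°, invalid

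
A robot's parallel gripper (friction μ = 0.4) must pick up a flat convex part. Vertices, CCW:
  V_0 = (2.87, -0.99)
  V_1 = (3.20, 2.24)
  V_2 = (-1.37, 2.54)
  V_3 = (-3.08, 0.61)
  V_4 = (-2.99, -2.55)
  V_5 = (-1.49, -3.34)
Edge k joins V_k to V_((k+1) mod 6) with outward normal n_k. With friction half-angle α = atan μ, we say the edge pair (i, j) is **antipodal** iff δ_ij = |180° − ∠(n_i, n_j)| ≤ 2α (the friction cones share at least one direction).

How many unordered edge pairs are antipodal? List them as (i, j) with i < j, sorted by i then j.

count = 5; pairs: (0,2), (0,3), (1,4), (1,5), (2,5)

α = atan 0.4 = 21.80°;  2α = 43.60°
n_0 = (+0.9948, -0.1016)
n_1 = (+0.0655, +0.9979)
n_2 = (-0.7485, +0.6632)
n_3 = (-0.9996, -0.0285)
n_4 = (-0.4660, -0.8848)
n_5 = (+0.4745, -0.8803)
  (0,1): δ = 87.92°  ·
  (0,2): δ = 35.71°  ✓
  (0,3): δ = 7.46°  ✓
  (0,4): δ = 68.06°  ·
  (0,5): δ = 124.16°  ·
  (1,2): δ = 127.79°  ·
  (1,3): δ = 84.61°  ·
  (1,4): δ = 24.02°  ✓
  (1,5): δ = 32.08°  ✓
  (2,3): δ = 136.83°  ·
  (2,4): δ = 76.23°  ·
  (2,5): δ = 20.13°  ✓
  (3,4): δ = 119.41°  ·
  (3,5): δ = 63.31°  ·
  (4,5): δ = 123.90°  ·
antipodal pairs: 5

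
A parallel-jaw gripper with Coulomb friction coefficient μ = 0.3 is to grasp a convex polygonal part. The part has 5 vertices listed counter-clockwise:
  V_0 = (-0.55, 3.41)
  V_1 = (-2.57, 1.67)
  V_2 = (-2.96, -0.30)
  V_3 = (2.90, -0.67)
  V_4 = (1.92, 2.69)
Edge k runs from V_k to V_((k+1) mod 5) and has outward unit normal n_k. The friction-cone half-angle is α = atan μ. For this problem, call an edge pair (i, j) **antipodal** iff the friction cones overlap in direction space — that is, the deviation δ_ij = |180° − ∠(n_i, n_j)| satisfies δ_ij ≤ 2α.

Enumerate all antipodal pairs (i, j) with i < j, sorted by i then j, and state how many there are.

count = 2; pairs: (1,3), (2,4)

α = atan 0.3 = 16.70°;  2α = 33.40°
n_0 = (-0.6526, +0.7577)
n_1 = (-0.9810, +0.1942)
n_2 = (-0.0630, -0.9980)
n_3 = (+0.9600, +0.2800)
n_4 = (+0.2799, +0.9600)
  (0,1): δ = 141.94°  ·
  (0,2): δ = 44.35°  ·
  (0,3): δ = 65.52°  ·
  (0,4): δ = 123.01°  ·
  (1,2): δ = 82.41°  ·
  (1,3): δ = 27.46°  ✓
  (1,4): δ = 84.95°  ·
  (2,3): δ = 70.13°  ·
  (2,4): δ = 12.64°  ✓
  (3,4): δ = 122.51°  ·
antipodal pairs: 2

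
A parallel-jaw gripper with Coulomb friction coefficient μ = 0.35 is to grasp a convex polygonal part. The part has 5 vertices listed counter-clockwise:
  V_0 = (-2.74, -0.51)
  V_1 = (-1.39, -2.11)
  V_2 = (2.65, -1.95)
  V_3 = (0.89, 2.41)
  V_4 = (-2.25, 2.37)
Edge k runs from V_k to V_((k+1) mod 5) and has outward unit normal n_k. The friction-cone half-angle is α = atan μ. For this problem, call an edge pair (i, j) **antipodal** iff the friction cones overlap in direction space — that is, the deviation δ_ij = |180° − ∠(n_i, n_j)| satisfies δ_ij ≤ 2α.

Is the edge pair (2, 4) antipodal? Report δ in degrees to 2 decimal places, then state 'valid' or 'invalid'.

α = atan 0.35 = 19.29°;  2α = 38.58°
edge 2: e_2 = (-1.76, +4.36);  n_2 = (+0.9273, +0.3743)
edge 4: e_4 = (-0.49, -2.88);  n_4 = (-0.9858, +0.1677)
∠(n_2, n_4) = 148.36°
δ = |180° − 148.36°| = 31.64°
31.64° ≤ 2α = 38.58°  →  valid

δ = 31.64°, valid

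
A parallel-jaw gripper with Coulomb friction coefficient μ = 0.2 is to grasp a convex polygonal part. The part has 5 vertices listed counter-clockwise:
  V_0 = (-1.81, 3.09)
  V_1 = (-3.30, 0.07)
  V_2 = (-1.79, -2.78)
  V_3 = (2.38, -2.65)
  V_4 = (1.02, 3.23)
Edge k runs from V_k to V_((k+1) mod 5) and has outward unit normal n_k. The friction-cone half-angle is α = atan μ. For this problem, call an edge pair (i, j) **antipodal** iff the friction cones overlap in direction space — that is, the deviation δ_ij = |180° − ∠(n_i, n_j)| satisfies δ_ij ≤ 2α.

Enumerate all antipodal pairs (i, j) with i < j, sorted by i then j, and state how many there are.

count = 2; pairs: (1,3), (2,4)

α = atan 0.2 = 11.31°;  2α = 22.62°
n_0 = (-0.8968, +0.4425)
n_1 = (-0.8836, -0.4682)
n_2 = (+0.0312, -0.9995)
n_3 = (+0.9743, +0.2253)
n_4 = (-0.0494, +0.9988)
  (0,1): δ = 125.82°  ·
  (0,2): δ = 61.95°  ·
  (0,3): δ = 39.28°  ·
  (0,4): δ = 119.09°  ·
  (1,2): δ = 116.13°  ·
  (1,3): δ = 14.89°  ✓
  (1,4): δ = 64.92°  ·
  (2,3): δ = 78.76°  ·
  (2,4): δ = 1.05°  ✓
  (3,4): δ = 100.19°  ·
antipodal pairs: 2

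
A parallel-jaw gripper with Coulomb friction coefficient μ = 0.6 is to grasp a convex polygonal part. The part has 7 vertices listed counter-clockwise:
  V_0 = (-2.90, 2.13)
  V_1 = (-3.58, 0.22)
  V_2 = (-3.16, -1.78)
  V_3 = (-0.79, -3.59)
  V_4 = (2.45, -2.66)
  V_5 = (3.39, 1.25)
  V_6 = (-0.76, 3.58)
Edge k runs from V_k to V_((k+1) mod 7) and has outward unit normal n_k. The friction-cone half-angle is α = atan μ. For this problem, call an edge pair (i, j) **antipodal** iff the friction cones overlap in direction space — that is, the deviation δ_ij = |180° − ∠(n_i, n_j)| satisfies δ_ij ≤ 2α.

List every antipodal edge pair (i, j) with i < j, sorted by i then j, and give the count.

count = 8; pairs: (0,3), (0,4), (1,4), (1,5), (2,5), (3,5), (3,6), (4,6)

α = atan 0.6 = 30.96°;  2α = 61.93°
n_0 = (-0.9421, +0.3354)
n_1 = (-0.9787, -0.2055)
n_2 = (-0.6070, -0.7947)
n_3 = (+0.2759, -0.9612)
n_4 = (+0.9723, -0.2337)
n_5 = (+0.4896, +0.8720)
n_6 = (-0.5609, +0.8279)
  (0,1): δ = 148.54°  ·
  (0,2): δ = 107.77°  ·
  (0,3): δ = 54.39°  ✓
  (0,4): δ = 6.08°  ✓
  (0,5): δ = 80.28°  ·
  (0,6): δ = 143.72°  ·
  (1,2): δ = 139.23°  ·
  (1,3): δ = 85.84°  ·
  (1,4): δ = 25.38°  ✓
  (1,5): δ = 48.83°  ✓
  (1,6): δ = 112.26°  ·
  (2,3): δ = 126.62°  ·
  (2,4): δ = 66.15°  ·
  (2,5): δ = 8.06°  ✓
  (2,6): δ = 71.49°  ·
  (3,4): δ = 119.53°  ·
  (3,5): δ = 45.33°  ✓
  (3,6): δ = 18.10°  ✓
  (4,5): δ = 105.79°  ·
  (4,6): δ = 42.36°  ✓
  (5,6): δ = 116.57°  ·
antipodal pairs: 8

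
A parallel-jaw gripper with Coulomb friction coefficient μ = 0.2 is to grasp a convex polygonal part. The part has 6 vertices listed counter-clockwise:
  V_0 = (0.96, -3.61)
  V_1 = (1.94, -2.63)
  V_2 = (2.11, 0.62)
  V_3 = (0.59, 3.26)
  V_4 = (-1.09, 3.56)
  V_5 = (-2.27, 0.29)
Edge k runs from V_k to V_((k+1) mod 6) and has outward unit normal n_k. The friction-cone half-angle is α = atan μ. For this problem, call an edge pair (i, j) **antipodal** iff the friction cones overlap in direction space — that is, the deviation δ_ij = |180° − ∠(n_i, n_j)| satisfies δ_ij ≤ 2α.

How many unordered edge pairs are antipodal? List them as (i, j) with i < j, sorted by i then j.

α = atan 0.2 = 11.31°;  2α = 22.62°
n_0 = (+0.7071, -0.7071)
n_1 = (+0.9986, -0.0522)
n_2 = (+0.8666, +0.4990)
n_3 = (+0.1758, +0.9844)
n_4 = (-0.9406, +0.3394)
n_5 = (-0.7702, -0.6379)
  (0,1): δ = 137.99°  ·
  (0,2): δ = 105.07°  ·
  (0,3): δ = 55.12°  ·
  (0,4): δ = 25.16°  ·
  (0,5): δ = 84.63°  ·
  (1,2): δ = 147.07°  ·
  (1,3): δ = 97.13°  ·
  (1,4): δ = 16.85°  ✓
  (1,5): δ = 42.63°  ·
  (2,3): δ = 130.06°  ·
  (2,4): δ = 49.77°  ·
  (2,5): δ = 9.70°  ✓
  (3,4): δ = 99.72°  ·
  (3,5): δ = 40.24°  ·
  (4,5): δ = 120.53°  ·
antipodal pairs: 2

count = 2; pairs: (1,4), (2,5)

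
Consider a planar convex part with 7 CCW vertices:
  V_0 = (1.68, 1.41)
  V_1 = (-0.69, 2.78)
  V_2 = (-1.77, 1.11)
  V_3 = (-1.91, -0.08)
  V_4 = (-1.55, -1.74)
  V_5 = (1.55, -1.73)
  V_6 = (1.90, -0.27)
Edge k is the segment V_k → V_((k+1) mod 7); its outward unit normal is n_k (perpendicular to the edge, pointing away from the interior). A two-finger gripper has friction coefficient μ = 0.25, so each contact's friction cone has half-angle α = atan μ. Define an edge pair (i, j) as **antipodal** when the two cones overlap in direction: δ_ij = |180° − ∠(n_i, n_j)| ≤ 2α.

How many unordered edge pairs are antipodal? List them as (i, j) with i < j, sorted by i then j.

count = 5; pairs: (1,5), (2,5), (2,6), (3,5), (3,6)

α = atan 0.25 = 14.04°;  2α = 28.07°
n_0 = (+0.5005, +0.8658)
n_1 = (-0.8397, +0.5430)
n_2 = (-0.9932, +0.1168)
n_3 = (-0.9773, -0.2119)
n_4 = (+0.0032, -1.0000)
n_5 = (+0.9724, -0.2331)
n_6 = (+0.9915, +0.1298)
  (0,1): δ = 92.86°  ·
  (0,2): δ = 66.68°  ·
  (0,3): δ = 47.73°  ·
  (0,4): δ = 30.22°  ·
  (0,5): δ = 106.55°  ·
  (0,6): δ = 127.49°  ·
  (1,2): δ = 153.82°  ·
  (1,3): δ = 134.87°  ·
  (1,4): δ = 56.92°  ·
  (1,5): δ = 19.41°  ✓
  (1,6): δ = 40.35°  ·
  (2,3): δ = 161.05°  ·
  (2,4): δ = 83.11°  ·
  (2,5): δ = 6.77°  ✓
  (2,6): δ = 14.17°  ✓
  (3,4): δ = 102.05°  ·
  (3,5): δ = 25.72°  ✓
  (3,6): δ = 4.78°  ✓
  (4,5): δ = 103.67°  ·
  (4,6): δ = 82.72°  ·
  (5,6): δ = 159.06°  ·
antipodal pairs: 5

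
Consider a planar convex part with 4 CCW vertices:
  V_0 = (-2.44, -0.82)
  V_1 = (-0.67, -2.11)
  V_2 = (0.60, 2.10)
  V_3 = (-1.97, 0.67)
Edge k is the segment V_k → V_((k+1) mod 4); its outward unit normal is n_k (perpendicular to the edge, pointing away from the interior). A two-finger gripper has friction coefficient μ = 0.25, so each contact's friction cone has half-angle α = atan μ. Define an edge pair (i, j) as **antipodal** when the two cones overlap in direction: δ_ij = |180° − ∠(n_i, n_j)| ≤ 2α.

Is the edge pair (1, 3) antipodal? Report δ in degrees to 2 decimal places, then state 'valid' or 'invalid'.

α = atan 0.25 = 14.04°;  2α = 28.07°
edge 1: e_1 = (+1.27, +4.21);  n_1 = (+0.9574, -0.2888)
edge 3: e_3 = (-0.47, -1.49);  n_3 = (-0.9537, +0.3008)
∠(n_1, n_3) = 179.28°
δ = |180° − 179.28°| = 0.72°
0.72° ≤ 2α = 28.07°  →  valid

δ = 0.72°, valid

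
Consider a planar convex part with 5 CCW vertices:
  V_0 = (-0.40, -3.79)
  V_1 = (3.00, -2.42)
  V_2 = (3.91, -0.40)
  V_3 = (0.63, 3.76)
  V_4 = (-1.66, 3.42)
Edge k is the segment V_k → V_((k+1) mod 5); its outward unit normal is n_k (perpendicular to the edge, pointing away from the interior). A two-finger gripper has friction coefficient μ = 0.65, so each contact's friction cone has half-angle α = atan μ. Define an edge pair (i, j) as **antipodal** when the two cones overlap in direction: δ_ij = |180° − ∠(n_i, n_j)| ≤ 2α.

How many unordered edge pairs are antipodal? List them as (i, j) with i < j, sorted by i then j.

count = 4; pairs: (0,3), (1,3), (1,4), (2,4)

α = atan 0.65 = 33.02°;  2α = 66.05°
n_0 = (+0.3737, -0.9275)
n_1 = (+0.9118, -0.4107)
n_2 = (+0.7853, +0.6192)
n_3 = (-0.1469, +0.9892)
n_4 = (-0.9851, -0.1721)
  (0,1): δ = 136.20°  ·
  (0,2): δ = 73.69°  ·
  (0,3): δ = 13.50°  ✓
  (0,4): δ = 77.97°  ·
  (1,2): δ = 117.49°  ·
  (1,3): δ = 57.30°  ✓
  (1,4): δ = 34.16°  ✓
  (2,3): δ = 119.81°  ·
  (2,4): δ = 28.34°  ✓
  (3,4): δ = 88.53°  ·
antipodal pairs: 4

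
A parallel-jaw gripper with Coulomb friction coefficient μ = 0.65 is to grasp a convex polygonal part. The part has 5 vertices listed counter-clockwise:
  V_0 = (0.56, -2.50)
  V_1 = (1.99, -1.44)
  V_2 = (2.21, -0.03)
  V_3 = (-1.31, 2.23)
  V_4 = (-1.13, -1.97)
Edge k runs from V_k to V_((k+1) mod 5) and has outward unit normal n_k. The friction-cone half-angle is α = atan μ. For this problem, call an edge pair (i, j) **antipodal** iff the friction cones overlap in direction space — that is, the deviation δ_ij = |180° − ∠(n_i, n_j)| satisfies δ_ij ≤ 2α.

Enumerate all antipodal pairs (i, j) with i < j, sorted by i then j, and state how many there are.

count = 4; pairs: (0,3), (1,3), (2,3), (2,4)

α = atan 0.65 = 33.02°;  2α = 66.05°
n_0 = (+0.5955, -0.8034)
n_1 = (+0.9880, -0.1542)
n_2 = (+0.5403, +0.8415)
n_3 = (-0.9991, -0.0428)
n_4 = (-0.2992, -0.9542)
  (0,1): δ = 135.42°  ·
  (0,2): δ = 69.25°  ·
  (0,3): δ = 55.91°  ✓
  (0,4): δ = 126.04°  ·
  (1,2): δ = 113.83°  ·
  (1,3): δ = 11.32°  ✓
  (1,4): δ = 81.46°  ·
  (2,3): δ = 54.84°  ✓
  (2,4): δ = 15.29°  ✓
  (3,4): δ = 109.87°  ·
antipodal pairs: 4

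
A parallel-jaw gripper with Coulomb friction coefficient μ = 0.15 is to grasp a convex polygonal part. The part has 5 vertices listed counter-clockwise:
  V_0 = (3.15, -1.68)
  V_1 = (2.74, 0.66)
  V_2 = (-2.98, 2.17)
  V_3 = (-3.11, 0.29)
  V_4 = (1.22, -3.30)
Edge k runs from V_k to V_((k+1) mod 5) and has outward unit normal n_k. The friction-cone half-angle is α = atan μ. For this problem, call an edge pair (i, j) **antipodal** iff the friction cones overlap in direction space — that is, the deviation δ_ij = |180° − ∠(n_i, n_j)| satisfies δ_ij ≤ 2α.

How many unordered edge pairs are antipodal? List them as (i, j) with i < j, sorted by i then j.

count = 1; pairs: (0,2)

α = atan 0.15 = 8.53°;  2α = 17.06°
n_0 = (+0.9850, +0.1726)
n_1 = (+0.2552, +0.9669)
n_2 = (-0.9976, +0.0690)
n_3 = (-0.6383, -0.7698)
n_4 = (+0.6429, -0.7659)
  (0,1): δ = 114.73°  ·
  (0,2): δ = 13.89°  ✓
  (0,3): δ = 40.40°  ·
  (0,4): δ = 120.07°  ·
  (1,2): δ = 79.17°  ·
  (1,3): δ = 24.87°  ·
  (1,4): δ = 54.80°  ·
  (2,3): δ = 125.71°  ·
  (2,4): δ = 46.03°  ·
  (3,4): δ = 100.33°  ·
antipodal pairs: 1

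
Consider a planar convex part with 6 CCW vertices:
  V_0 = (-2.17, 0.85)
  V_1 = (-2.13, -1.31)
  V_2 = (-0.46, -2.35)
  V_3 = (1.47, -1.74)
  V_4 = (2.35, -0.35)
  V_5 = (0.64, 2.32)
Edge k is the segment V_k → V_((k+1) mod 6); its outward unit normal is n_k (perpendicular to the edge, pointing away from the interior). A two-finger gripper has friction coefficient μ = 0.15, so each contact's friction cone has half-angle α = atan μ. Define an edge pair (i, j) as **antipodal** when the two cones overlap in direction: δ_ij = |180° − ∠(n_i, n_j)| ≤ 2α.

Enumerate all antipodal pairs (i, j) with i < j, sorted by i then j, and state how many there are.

α = atan 0.15 = 8.53°;  2α = 17.06°
n_0 = (-0.9998, -0.0185)
n_1 = (-0.5286, -0.8489)
n_2 = (+0.3014, -0.9535)
n_3 = (+0.8449, -0.5349)
n_4 = (+0.8421, +0.5393)
n_5 = (-0.4635, +0.8861)
  (0,1): δ = 122.97°  ·
  (0,2): δ = 73.52°  ·
  (0,3): δ = 33.40°  ·
  (0,4): δ = 31.58°  ·
  (0,5): δ = 116.55°  ·
  (1,2): δ = 130.55°  ·
  (1,3): δ = 90.42°  ·
  (1,4): δ = 25.45°  ·
  (1,5): δ = 59.53°  ·
  (2,3): δ = 139.88°  ·
  (2,4): δ = 74.90°  ·
  (2,5): δ = 10.08°  ✓
  (3,4): δ = 115.02°  ·
  (3,5): δ = 30.05°  ·
  (4,5): δ = 95.02°  ·
antipodal pairs: 1

count = 1; pairs: (2,5)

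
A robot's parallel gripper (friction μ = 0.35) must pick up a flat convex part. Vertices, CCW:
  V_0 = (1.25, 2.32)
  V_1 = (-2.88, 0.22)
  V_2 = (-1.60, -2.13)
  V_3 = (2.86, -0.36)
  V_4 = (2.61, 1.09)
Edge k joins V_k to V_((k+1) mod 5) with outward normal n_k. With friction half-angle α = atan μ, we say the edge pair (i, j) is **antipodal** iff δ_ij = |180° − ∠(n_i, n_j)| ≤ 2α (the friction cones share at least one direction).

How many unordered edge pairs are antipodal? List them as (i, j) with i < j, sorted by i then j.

count = 3; pairs: (0,2), (1,3), (1,4)

α = atan 0.35 = 19.29°;  2α = 38.58°
n_0 = (-0.4532, +0.8914)
n_1 = (-0.8782, -0.4783)
n_2 = (+0.3689, -0.9295)
n_3 = (+0.9855, +0.1699)
n_4 = (+0.6708, +0.7417)
  (0,1): δ = 88.38°  ·
  (0,2): δ = 5.31°  ✓
  (0,3): δ = 72.83°  ·
  (0,4): δ = 110.92°  ·
  (1,2): δ = 96.93°  ·
  (1,3): δ = 18.79°  ✓
  (1,4): δ = 19.30°  ✓
  (2,3): δ = 101.86°  ·
  (2,4): δ = 63.77°  ·
  (3,4): δ = 141.91°  ·
antipodal pairs: 3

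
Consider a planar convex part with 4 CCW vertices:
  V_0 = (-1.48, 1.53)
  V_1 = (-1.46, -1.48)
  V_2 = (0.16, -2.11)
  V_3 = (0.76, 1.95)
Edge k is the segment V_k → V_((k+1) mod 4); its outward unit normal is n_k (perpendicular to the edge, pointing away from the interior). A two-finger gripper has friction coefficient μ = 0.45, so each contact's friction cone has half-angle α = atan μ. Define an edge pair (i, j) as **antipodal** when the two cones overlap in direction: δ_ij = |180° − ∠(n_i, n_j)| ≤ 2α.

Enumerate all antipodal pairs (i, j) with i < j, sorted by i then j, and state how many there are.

α = atan 0.45 = 24.23°;  2α = 48.46°
n_0 = (-1.0000, -0.0066)
n_1 = (-0.3624, -0.9320)
n_2 = (+0.9893, -0.1462)
n_3 = (-0.1843, +0.9829)
  (0,1): δ = 111.63°  ·
  (0,2): δ = 8.79°  ✓
  (0,3): δ = 100.24°  ·
  (1,2): δ = 77.16°  ·
  (1,3): δ = 31.87°  ✓
  (2,3): δ = 70.97°  ·
antipodal pairs: 2

count = 2; pairs: (0,2), (1,3)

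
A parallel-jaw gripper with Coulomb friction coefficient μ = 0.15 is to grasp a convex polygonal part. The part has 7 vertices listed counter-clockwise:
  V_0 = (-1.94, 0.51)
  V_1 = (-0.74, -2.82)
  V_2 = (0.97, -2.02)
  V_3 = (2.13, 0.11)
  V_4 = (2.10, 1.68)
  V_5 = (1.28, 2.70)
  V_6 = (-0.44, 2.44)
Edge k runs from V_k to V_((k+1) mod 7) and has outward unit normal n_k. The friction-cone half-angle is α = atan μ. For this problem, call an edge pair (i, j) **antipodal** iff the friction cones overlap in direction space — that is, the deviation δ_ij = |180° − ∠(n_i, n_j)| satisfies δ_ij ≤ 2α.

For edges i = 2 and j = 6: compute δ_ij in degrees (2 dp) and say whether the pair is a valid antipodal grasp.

δ = 9.28°, valid

α = atan 0.15 = 8.53°;  2α = 17.06°
edge 2: e_2 = (+1.16, +2.13);  n_2 = (+0.8782, -0.4783)
edge 6: e_6 = (-1.50, -1.93);  n_6 = (-0.7896, +0.6137)
∠(n_2, n_6) = 170.72°
δ = |180° − 170.72°| = 9.28°
9.28° ≤ 2α = 17.06°  →  valid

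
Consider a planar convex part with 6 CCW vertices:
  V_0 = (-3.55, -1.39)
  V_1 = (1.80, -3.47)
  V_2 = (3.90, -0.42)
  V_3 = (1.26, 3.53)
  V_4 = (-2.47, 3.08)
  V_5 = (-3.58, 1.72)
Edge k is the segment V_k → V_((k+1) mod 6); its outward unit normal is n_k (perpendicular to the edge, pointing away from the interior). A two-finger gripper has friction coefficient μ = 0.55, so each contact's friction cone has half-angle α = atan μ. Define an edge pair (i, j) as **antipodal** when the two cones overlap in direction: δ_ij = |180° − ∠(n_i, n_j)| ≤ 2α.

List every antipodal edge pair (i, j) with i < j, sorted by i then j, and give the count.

α = atan 0.55 = 28.81°;  2α = 57.62°
n_0 = (-0.3624, -0.9320)
n_1 = (+0.8236, -0.5671)
n_2 = (+0.8314, +0.5557)
n_3 = (-0.1198, +0.9928)
n_4 = (-0.7747, +0.6323)
n_5 = (-1.0000, -0.0096)
  (0,1): δ = 103.30°  ·
  (0,2): δ = 35.00°  ✓
  (0,3): δ = 28.12°  ✓
  (0,4): δ = 72.02°  ·
  (0,5): δ = 111.80°  ·
  (1,2): δ = 111.69°  ·
  (1,3): δ = 48.57°  ✓
  (1,4): δ = 4.67°  ✓
  (1,5): δ = 35.10°  ✓
  (2,3): δ = 116.88°  ·
  (2,4): δ = 72.98°  ·
  (2,5): δ = 33.20°  ✓
  (3,4): δ = 136.10°  ·
  (3,5): δ = 96.33°  ·
  (4,5): δ = 140.23°  ·
antipodal pairs: 6

count = 6; pairs: (0,2), (0,3), (1,3), (1,4), (1,5), (2,5)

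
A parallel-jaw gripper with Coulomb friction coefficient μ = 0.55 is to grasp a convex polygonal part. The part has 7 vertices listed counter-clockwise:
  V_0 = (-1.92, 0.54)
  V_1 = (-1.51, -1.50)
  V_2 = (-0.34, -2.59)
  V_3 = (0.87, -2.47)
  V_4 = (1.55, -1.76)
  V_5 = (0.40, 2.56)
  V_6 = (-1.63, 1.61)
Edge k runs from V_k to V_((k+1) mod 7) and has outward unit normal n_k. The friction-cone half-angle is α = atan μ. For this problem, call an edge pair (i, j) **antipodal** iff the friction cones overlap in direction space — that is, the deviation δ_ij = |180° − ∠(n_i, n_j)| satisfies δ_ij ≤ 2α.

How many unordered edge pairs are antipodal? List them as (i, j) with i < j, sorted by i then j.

α = atan 0.55 = 28.81°;  2α = 57.62°
n_0 = (-0.9804, -0.1970)
n_1 = (-0.6816, -0.7317)
n_2 = (+0.0987, -0.9951)
n_3 = (+0.7222, -0.6917)
n_4 = (+0.9663, +0.2572)
n_5 = (-0.4239, +0.9057)
n_6 = (-0.9652, +0.2616)
  (0,1): δ = 144.34°  ·
  (0,2): δ = 95.70°  ·
  (0,3): δ = 55.13°  ✓
  (0,4): δ = 3.54°  ✓
  (0,5): δ = 103.71°  ·
  (0,6): δ = 153.47°  ·
  (1,2): δ = 131.36°  ·
  (1,3): δ = 90.79°  ·
  (1,4): δ = 32.12°  ✓
  (1,5): δ = 68.05°  ·
  (1,6): δ = 117.81°  ·
  (2,3): δ = 139.43°  ·
  (2,4): δ = 80.76°  ·
  (2,5): δ = 19.41°  ✓
  (2,6): δ = 69.17°  ·
  (3,4): δ = 121.33°  ·
  (3,5): δ = 21.16°  ✓
  (3,6): δ = 28.60°  ✓
  (4,5): δ = 79.83°  ·
  (4,6): δ = 30.07°  ✓
  (5,6): δ = 130.24°  ·
antipodal pairs: 7

count = 7; pairs: (0,3), (0,4), (1,4), (2,5), (3,5), (3,6), (4,6)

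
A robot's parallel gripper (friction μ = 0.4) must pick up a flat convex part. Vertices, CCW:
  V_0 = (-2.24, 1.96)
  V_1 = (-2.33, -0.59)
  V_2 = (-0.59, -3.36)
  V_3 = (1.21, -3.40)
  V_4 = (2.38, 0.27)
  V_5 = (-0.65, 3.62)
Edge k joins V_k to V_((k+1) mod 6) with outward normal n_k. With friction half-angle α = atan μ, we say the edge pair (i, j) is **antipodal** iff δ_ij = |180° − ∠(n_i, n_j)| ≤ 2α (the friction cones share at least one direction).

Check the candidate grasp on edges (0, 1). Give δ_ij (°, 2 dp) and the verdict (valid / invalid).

δ = 145.84°, invalid

α = atan 0.4 = 21.80°;  2α = 43.60°
edge 0: e_0 = (-0.09, -2.55);  n_0 = (-0.9994, +0.0353)
edge 1: e_1 = (+1.74, -2.77);  n_1 = (-0.8468, -0.5319)
∠(n_0, n_1) = 34.16°
δ = |180° − 34.16°| = 145.84°
145.84° > 2α = 43.60°  →  invalid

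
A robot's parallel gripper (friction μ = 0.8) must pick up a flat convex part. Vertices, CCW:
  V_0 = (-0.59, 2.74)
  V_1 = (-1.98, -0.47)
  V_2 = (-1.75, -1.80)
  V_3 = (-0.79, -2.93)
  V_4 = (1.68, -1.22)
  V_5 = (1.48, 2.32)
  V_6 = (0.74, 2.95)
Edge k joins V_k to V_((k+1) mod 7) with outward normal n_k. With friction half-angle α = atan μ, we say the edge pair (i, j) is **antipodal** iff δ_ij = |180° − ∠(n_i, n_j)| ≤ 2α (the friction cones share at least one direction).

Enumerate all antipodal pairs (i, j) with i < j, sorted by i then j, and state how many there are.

α = atan 0.8 = 38.66°;  2α = 77.32°
n_0 = (-0.9177, +0.3974)
n_1 = (-0.9854, -0.1704)
n_2 = (-0.7621, -0.6475)
n_3 = (+0.5692, -0.8222)
n_4 = (+0.9984, +0.0564)
n_5 = (+0.6482, +0.7614)
n_6 = (-0.1560, +0.9878)
  (0,1): δ = 146.78°  ·
  (0,2): δ = 116.24°  ·
  (0,3): δ = 31.89°  ✓
  (0,4): δ = 26.65°  ✓
  (0,5): δ = 73.00°  ✓
  (0,6): δ = 122.39°  ·
  (1,2): δ = 149.46°  ·
  (1,3): δ = 65.12°  ✓
  (1,4): δ = 6.58°  ✓
  (1,5): δ = 39.78°  ✓
  (1,6): δ = 89.16°  ·
  (2,3): δ = 95.65°  ·
  (2,4): δ = 37.12°  ✓
  (2,5): δ = 9.24°  ✓
  (2,6): δ = 58.62°  ✓
  (3,4): δ = 121.46°  ·
  (3,5): δ = 75.10°  ✓
  (3,6): δ = 25.72°  ✓
  (4,5): δ = 133.64°  ·
  (4,6): δ = 84.26°  ·
  (5,6): δ = 130.62°  ·
antipodal pairs: 11

count = 11; pairs: (0,3), (0,4), (0,5), (1,3), (1,4), (1,5), (2,4), (2,5), (2,6), (3,5), (3,6)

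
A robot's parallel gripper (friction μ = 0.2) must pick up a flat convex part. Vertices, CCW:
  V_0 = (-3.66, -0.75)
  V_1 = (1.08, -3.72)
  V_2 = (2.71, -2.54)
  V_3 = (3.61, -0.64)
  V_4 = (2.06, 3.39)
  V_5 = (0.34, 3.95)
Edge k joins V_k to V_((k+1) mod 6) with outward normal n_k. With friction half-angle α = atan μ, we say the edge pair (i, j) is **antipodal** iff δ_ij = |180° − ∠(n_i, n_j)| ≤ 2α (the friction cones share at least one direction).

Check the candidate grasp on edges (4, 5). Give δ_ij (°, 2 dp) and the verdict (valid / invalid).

δ = 112.37°, invalid

α = atan 0.2 = 11.31°;  2α = 22.62°
edge 4: e_4 = (-1.72, +0.56);  n_4 = (+0.3096, +0.9509)
edge 5: e_5 = (-4.00, -4.70);  n_5 = (-0.7615, +0.6481)
∠(n_4, n_5) = 67.63°
δ = |180° − 67.63°| = 112.37°
112.37° > 2α = 22.62°  →  invalid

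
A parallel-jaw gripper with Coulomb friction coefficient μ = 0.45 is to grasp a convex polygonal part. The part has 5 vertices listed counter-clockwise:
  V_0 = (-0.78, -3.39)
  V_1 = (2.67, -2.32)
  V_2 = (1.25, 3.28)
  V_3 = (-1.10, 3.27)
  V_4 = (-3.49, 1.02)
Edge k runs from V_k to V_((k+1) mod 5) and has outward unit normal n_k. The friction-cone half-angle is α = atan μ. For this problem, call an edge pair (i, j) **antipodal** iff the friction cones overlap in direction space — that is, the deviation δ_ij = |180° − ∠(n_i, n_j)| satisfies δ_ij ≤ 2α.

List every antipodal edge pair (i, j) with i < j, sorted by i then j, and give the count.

α = atan 0.45 = 24.23°;  2α = 48.46°
n_0 = (+0.2962, -0.9551)
n_1 = (+0.9693, +0.2458)
n_2 = (-0.0043, +1.0000)
n_3 = (-0.6855, +0.7281)
n_4 = (-0.8520, -0.5236)
  (0,1): δ = 93.00°  ·
  (0,2): δ = 16.99°  ✓
  (0,3): δ = 26.04°  ✓
  (0,4): δ = 104.34°  ·
  (1,2): δ = 103.98°  ·
  (1,3): δ = 60.96°  ·
  (1,4): δ = 17.34°  ✓
  (2,3): δ = 136.97°  ·
  (2,4): δ = 58.67°  ·
  (3,4): δ = 101.70°  ·
antipodal pairs: 3

count = 3; pairs: (0,2), (0,3), (1,4)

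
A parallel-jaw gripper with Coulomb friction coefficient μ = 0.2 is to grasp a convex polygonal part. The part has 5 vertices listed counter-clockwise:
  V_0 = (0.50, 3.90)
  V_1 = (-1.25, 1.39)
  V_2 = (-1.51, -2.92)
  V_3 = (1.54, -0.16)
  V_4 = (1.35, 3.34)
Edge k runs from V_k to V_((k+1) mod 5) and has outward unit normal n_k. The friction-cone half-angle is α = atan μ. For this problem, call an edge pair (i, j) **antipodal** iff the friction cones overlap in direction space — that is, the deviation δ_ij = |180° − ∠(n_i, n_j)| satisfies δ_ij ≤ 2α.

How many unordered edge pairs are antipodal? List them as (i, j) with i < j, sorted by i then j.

α = atan 0.2 = 11.31°;  2α = 22.62°
n_0 = (-0.8203, +0.5719)
n_1 = (-0.9982, +0.0602)
n_2 = (+0.6710, -0.7415)
n_3 = (+0.9985, +0.0542)
n_4 = (+0.5502, +0.8351)
  (0,1): δ = 148.57°  ·
  (0,2): δ = 12.97°  ✓
  (0,3): δ = 37.99°  ·
  (0,4): δ = 91.51°  ·
  (1,2): δ = 44.41°  ·
  (1,3): δ = 6.56°  ✓
  (1,4): δ = 60.07°  ·
  (2,3): δ = 129.04°  ·
  (2,4): δ = 75.52°  ·
  (3,4): δ = 126.49°  ·
antipodal pairs: 2

count = 2; pairs: (0,2), (1,3)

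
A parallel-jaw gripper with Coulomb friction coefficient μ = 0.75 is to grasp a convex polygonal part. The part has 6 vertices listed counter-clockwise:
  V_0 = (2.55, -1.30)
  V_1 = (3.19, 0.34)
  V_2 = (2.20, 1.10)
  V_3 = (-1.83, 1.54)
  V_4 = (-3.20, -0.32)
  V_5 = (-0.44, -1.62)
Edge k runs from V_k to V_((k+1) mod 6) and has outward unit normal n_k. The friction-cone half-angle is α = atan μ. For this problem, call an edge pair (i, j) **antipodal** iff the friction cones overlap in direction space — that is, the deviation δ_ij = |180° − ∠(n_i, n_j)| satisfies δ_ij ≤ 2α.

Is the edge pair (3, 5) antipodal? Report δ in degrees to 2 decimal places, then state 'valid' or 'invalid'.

α = atan 0.75 = 36.87°;  2α = 73.74°
edge 3: e_3 = (-1.37, -1.86);  n_3 = (-0.8052, +0.5931)
edge 5: e_5 = (+2.99, +0.32);  n_5 = (+0.1064, -0.9943)
∠(n_3, n_5) = 132.48°
δ = |180° − 132.48°| = 47.52°
47.52° ≤ 2α = 73.74°  →  valid

δ = 47.52°, valid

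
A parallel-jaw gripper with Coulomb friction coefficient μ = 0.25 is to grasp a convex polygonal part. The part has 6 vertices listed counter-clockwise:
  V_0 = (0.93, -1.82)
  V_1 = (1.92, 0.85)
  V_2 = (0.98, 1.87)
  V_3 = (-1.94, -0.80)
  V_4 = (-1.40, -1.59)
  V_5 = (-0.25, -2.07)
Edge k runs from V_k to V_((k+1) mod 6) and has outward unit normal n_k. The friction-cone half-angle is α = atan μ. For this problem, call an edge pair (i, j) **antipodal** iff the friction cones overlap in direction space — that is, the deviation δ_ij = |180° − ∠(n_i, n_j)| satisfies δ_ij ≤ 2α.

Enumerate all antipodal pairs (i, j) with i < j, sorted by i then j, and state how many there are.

α = atan 0.25 = 14.04°;  2α = 28.07°
n_0 = (+0.9376, -0.3477)
n_1 = (+0.7354, +0.6777)
n_2 = (-0.6748, +0.7380)
n_3 = (-0.8256, -0.5643)
n_4 = (-0.3852, -0.9228)
n_5 = (+0.2073, -0.9783)
  (0,1): δ = 116.99°  ·
  (0,2): δ = 27.22°  ✓
  (0,3): δ = 54.70°  ·
  (0,4): δ = 87.69°  ·
  (0,5): δ = 122.31°  ·
  (1,2): δ = 90.22°  ·
  (1,3): δ = 8.31°  ✓
  (1,4): δ = 24.68°  ✓
  (1,5): δ = 59.30°  ·
  (2,3): δ = 98.08°  ·
  (2,4): δ = 65.09°  ·
  (2,5): δ = 30.48°  ·
  (3,4): δ = 147.01°  ·
  (3,5): δ = 112.39°  ·
  (4,5): δ = 145.38°  ·
antipodal pairs: 3

count = 3; pairs: (0,2), (1,3), (1,4)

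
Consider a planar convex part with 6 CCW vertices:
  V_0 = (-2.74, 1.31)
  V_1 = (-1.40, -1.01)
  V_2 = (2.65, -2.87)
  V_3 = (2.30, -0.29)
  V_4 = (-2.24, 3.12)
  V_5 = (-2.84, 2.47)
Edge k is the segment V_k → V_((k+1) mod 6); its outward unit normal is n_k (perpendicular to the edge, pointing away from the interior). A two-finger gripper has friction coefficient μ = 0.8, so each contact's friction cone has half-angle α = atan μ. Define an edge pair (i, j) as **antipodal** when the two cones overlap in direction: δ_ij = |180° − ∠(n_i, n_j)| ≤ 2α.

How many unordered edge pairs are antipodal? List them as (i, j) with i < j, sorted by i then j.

count = 8; pairs: (0,2), (0,3), (1,2), (1,3), (1,4), (2,4), (2,5), (3,5)

α = atan 0.8 = 38.66°;  2α = 77.32°
n_0 = (-0.8659, -0.5002)
n_1 = (-0.4173, -0.9087)
n_2 = (+0.9909, +0.1344)
n_3 = (+0.6006, +0.7996)
n_4 = (-0.7348, +0.6783)
n_5 = (-0.9963, -0.0859)
  (0,1): δ = 144.68°  ·
  (0,2): δ = 22.28°  ✓
  (0,3): δ = 23.08°  ✓
  (0,4): δ = 107.28°  ·
  (0,5): δ = 154.92°  ·
  (1,2): δ = 57.61°  ✓
  (1,3): δ = 12.24°  ✓
  (1,4): δ = 71.96°  ✓
  (1,5): δ = 119.59°  ·
  (2,3): δ = 134.64°  ·
  (2,4): δ = 50.43°  ✓
  (2,5): δ = 2.80°  ✓
  (3,4): δ = 95.80°  ·
  (3,5): δ = 48.16°  ✓
  (4,5): δ = 132.36°  ·
antipodal pairs: 8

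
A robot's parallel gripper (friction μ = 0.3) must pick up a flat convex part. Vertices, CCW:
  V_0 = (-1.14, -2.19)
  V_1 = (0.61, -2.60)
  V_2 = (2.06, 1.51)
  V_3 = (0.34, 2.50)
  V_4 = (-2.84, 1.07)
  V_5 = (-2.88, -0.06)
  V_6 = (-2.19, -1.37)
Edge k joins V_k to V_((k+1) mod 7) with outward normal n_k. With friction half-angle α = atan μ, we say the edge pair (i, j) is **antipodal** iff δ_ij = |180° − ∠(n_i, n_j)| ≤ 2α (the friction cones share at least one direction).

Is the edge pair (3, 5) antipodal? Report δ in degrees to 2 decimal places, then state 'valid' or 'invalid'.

α = atan 0.3 = 16.70°;  2α = 33.40°
edge 3: e_3 = (-3.18, -1.43);  n_3 = (-0.4101, +0.9120)
edge 5: e_5 = (+0.69, -1.31);  n_5 = (-0.8848, -0.4660)
∠(n_3, n_5) = 93.56°
δ = |180° − 93.56°| = 86.44°
86.44° > 2α = 33.40°  →  invalid

δ = 86.44°, invalid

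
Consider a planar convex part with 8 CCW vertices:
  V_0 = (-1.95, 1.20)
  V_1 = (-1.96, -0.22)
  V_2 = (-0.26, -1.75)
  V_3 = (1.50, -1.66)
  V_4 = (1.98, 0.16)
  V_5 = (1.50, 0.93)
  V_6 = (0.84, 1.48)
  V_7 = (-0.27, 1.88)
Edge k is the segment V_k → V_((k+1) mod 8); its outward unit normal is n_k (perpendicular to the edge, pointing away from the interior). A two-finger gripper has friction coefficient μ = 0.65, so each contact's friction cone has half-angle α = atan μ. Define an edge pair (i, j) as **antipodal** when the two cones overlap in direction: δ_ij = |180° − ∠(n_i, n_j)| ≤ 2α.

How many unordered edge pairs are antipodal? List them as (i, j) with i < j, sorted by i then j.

α = atan 0.65 = 33.02°;  2α = 66.05°
n_0 = (-1.0000, +0.0070)
n_1 = (-0.6690, -0.7433)
n_2 = (+0.0511, -0.9987)
n_3 = (+0.9669, -0.2550)
n_4 = (+0.8486, +0.5290)
n_5 = (+0.6402, +0.7682)
n_6 = (+0.3390, +0.9408)
n_7 = (-0.3752, +0.9269)
  (0,1): δ = 131.58°  ·
  (0,2): δ = 86.67°  ·
  (0,3): δ = 14.37°  ✓
  (0,4): δ = 32.34°  ✓
  (0,5): δ = 50.60°  ✓
  (0,6): δ = 70.59°  ·
  (0,7): δ = 112.44°  ·
  (1,2): δ = 135.09°  ·
  (1,3): δ = 62.79°  ✓
  (1,4): δ = 16.07°  ✓
  (1,5): δ = 2.18°  ✓
  (1,6): δ = 22.17°  ✓
  (1,7): δ = 64.02°  ✓
  (2,3): δ = 107.70°  ·
  (2,4): δ = 60.99°  ✓
  (2,5): δ = 42.73°  ✓
  (2,6): δ = 22.74°  ✓
  (2,7): δ = 19.11°  ✓
  (3,4): δ = 133.29°  ·
  (3,5): δ = 115.03°  ·
  (3,6): δ = 95.04°  ·
  (3,7): δ = 53.19°  ✓
  (4,5): δ = 161.74°  ·
  (4,6): δ = 141.76°  ·
  (4,7): δ = 99.90°  ·
  (5,6): δ = 160.01°  ·
  (5,7): δ = 118.16°  ·
  (6,7): δ = 138.15°  ·
antipodal pairs: 13

count = 13; pairs: (0,3), (0,4), (0,5), (1,3), (1,4), (1,5), (1,6), (1,7), (2,4), (2,5), (2,6), (2,7), (3,7)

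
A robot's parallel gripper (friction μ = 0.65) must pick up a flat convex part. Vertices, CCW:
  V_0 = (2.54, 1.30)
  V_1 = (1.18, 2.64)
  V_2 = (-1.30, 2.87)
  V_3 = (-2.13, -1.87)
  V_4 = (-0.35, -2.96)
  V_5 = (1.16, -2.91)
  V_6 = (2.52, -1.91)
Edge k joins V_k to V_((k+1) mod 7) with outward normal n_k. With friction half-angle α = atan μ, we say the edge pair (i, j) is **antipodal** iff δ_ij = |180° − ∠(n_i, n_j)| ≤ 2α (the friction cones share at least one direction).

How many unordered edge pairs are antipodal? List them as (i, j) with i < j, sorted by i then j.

α = atan 0.65 = 33.02°;  2α = 66.05°
n_0 = (+0.7018, +0.7123)
n_1 = (+0.0923, +0.9957)
n_2 = (-0.9850, +0.1725)
n_3 = (-0.5222, -0.8528)
n_4 = (+0.0331, -0.9995)
n_5 = (+0.5924, -0.8057)
n_6 = (+1.0000, -0.0062)
  (0,1): δ = 140.72°  ·
  (0,2): δ = 55.36°  ✓
  (0,3): δ = 13.09°  ✓
  (0,4): δ = 46.47°  ✓
  (0,5): δ = 80.90°  ·
  (0,6): δ = 134.22°  ·
  (1,2): δ = 94.63°  ·
  (1,3): δ = 26.18°  ✓
  (1,4): δ = 7.20°  ✓
  (1,5): δ = 41.63°  ✓
  (1,6): δ = 94.94°  ·
  (2,3): δ = 111.55°  ·
  (2,4): δ = 78.17°  ·
  (2,5): δ = 43.74°  ✓
  (2,6): δ = 9.58°  ✓
  (3,4): δ = 146.62°  ·
  (3,5): δ = 112.19°  ·
  (3,6): δ = 58.88°  ✓
  (4,5): δ = 145.57°  ·
  (4,6): δ = 92.25°  ·
  (5,6): δ = 126.68°  ·
antipodal pairs: 9

count = 9; pairs: (0,2), (0,3), (0,4), (1,3), (1,4), (1,5), (2,5), (2,6), (3,6)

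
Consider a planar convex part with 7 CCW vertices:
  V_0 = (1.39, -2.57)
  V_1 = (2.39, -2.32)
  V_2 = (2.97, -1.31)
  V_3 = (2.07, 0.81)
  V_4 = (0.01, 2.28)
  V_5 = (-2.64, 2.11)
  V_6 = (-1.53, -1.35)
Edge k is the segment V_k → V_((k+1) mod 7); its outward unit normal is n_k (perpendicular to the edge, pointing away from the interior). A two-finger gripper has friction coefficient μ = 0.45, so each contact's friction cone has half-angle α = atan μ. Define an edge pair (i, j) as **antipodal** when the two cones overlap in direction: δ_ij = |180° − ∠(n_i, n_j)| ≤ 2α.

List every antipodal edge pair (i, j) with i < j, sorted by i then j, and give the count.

α = atan 0.45 = 24.23°;  2α = 48.46°
n_0 = (+0.2425, -0.9701)
n_1 = (+0.8672, -0.4980)
n_2 = (+0.9205, +0.3908)
n_3 = (+0.5809, +0.8140)
n_4 = (-0.0640, +0.9979)
n_5 = (-0.9522, -0.3055)
n_6 = (-0.3855, -0.9227)
  (0,1): δ = 133.90°  ·
  (0,2): δ = 81.03°  ·
  (0,3): δ = 49.55°  ·
  (0,4): δ = 10.37°  ✓
  (0,5): δ = 93.75°  ·
  (0,6): δ = 143.29°  ·
  (1,2): δ = 127.13°  ·
  (1,3): δ = 95.64°  ·
  (1,4): δ = 56.46°  ·
  (1,5): δ = 47.65°  ✓
  (1,6): δ = 97.19°  ·
  (2,3): δ = 148.51°  ·
  (2,4): δ = 109.33°  ·
  (2,5): δ = 5.22°  ✓
  (2,6): δ = 44.32°  ✓
  (3,4): δ = 140.82°  ·
  (3,5): δ = 36.70°  ✓
  (3,6): δ = 12.84°  ✓
  (4,5): δ = 75.88°  ·
  (4,6): δ = 26.35°  ✓
  (5,6): δ = 130.46°  ·
antipodal pairs: 7

count = 7; pairs: (0,4), (1,5), (2,5), (2,6), (3,5), (3,6), (4,6)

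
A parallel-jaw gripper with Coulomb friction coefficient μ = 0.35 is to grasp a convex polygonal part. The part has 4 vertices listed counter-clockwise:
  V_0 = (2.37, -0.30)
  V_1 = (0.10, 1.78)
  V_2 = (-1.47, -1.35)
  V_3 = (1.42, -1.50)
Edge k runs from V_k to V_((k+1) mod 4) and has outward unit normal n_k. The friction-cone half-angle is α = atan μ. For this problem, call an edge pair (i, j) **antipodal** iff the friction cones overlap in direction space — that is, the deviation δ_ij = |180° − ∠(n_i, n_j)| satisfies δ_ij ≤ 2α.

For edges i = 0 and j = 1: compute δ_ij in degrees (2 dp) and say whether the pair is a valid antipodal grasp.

α = atan 0.35 = 19.29°;  2α = 38.58°
edge 0: e_0 = (-2.27, +2.08);  n_0 = (+0.6756, +0.7373)
edge 1: e_1 = (-1.57, -3.13);  n_1 = (-0.8939, +0.4484)
∠(n_0, n_1) = 105.86°
δ = |180° − 105.86°| = 74.14°
74.14° > 2α = 38.58°  →  invalid

δ = 74.14°, invalid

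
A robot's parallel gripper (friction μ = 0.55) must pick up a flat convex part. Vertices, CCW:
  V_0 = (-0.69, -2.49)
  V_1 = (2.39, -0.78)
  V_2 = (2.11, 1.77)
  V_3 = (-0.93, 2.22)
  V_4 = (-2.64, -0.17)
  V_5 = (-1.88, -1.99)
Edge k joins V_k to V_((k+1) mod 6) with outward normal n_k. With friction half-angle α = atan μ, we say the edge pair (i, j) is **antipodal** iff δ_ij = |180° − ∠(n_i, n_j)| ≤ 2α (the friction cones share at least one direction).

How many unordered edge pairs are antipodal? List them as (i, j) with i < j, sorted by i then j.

count = 5; pairs: (0,2), (0,3), (1,3), (1,4), (2,5)

α = atan 0.55 = 28.81°;  2α = 57.62°
n_0 = (+0.4854, -0.8743)
n_1 = (+0.9940, +0.1091)
n_2 = (+0.1464, +0.9892)
n_3 = (-0.8133, +0.5819)
n_4 = (-0.9228, -0.3853)
n_5 = (-0.3874, -0.9219)
  (0,1): δ = 112.77°  ·
  (0,2): δ = 37.46°  ✓
  (0,3): δ = 25.38°  ✓
  (0,4): δ = 83.63°  ·
  (0,5): δ = 128.17°  ·
  (1,2): δ = 104.69°  ·
  (1,3): δ = 41.85°  ✓
  (1,4): δ = 16.40°  ✓
  (1,5): δ = 60.94°  ·
  (2,3): δ = 117.16°  ·
  (2,4): δ = 58.92°  ·
  (2,5): δ = 14.37°  ✓
  (3,4): δ = 121.75°  ·
  (3,5): δ = 77.21°  ·
  (4,5): δ = 135.46°  ·
antipodal pairs: 5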